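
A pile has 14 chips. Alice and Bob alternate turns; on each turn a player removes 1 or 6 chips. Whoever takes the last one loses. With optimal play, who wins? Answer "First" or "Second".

W/L table (W = player to move can force a win):
i:   0  1  2  3  4  5  6  7  8  9 10 11 12 13 14
     W  L  W  L  W  L  W  W  L  W  L  W  L  W  W
Position 14 is W, so the first player wins.

First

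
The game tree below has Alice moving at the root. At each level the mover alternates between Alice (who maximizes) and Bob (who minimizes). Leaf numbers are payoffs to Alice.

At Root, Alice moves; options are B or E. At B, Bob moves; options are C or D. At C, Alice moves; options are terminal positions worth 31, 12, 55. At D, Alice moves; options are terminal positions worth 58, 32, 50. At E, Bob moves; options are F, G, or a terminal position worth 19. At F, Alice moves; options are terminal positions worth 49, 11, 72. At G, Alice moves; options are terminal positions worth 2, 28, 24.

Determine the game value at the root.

C (Alice): max(31, 12, 55) = 55
D (Alice): max(58, 32, 50) = 58
B (Bob): min(55, 58) = 55
F (Alice): max(49, 11, 72) = 72
G (Alice): max(2, 28, 24) = 28
E (Bob): min(72, 28, 19) = 19
Root (Alice): max(55, 19) = 55

55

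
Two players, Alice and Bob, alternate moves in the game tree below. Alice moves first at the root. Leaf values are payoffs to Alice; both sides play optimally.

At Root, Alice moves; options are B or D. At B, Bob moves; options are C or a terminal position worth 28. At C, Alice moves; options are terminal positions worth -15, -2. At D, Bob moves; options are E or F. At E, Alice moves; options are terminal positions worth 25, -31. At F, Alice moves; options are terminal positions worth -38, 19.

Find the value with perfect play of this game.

19

C (Alice): max(-15, -2) = -2
B (Bob): min(-2, 28) = -2
E (Alice): max(25, -31) = 25
F (Alice): max(-38, 19) = 19
D (Bob): min(25, 19) = 19
Root (Alice): max(-2, 19) = 19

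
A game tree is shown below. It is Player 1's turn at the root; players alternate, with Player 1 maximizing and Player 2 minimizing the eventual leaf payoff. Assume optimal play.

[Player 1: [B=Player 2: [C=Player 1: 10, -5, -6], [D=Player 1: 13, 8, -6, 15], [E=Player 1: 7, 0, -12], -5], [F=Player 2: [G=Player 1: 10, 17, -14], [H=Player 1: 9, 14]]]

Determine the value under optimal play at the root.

C (Player 1): max(10, -5, -6) = 10
D (Player 1): max(13, 8, -6, 15) = 15
E (Player 1): max(7, 0, -12) = 7
B (Player 2): min(10, 15, 7, -5) = -5
G (Player 1): max(10, 17, -14) = 17
H (Player 1): max(9, 14) = 14
F (Player 2): min(17, 14) = 14
Root (Player 1): max(-5, 14) = 14

14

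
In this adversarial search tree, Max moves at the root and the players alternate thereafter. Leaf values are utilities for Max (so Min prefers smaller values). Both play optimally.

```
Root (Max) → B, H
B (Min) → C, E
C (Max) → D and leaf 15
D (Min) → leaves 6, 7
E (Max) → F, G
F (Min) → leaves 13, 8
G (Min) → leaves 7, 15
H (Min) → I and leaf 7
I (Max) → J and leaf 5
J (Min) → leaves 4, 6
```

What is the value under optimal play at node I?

J: min(4, 6) = 4
I: max(4, 5) = 5

5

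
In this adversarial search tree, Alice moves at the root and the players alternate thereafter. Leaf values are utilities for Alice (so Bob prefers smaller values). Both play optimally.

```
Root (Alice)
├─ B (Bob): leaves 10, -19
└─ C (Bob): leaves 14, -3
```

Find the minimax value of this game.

B (Bob): min(10, -19) = -19
C (Bob): min(14, -3) = -3
Root (Alice): max(-19, -3) = -3

-3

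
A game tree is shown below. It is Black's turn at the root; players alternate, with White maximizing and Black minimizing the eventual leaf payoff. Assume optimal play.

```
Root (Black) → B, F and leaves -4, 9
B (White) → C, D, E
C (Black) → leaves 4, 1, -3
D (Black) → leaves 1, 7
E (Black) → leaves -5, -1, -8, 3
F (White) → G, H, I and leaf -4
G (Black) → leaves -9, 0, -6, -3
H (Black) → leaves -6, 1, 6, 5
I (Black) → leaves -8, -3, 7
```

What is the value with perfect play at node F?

-4

G: min(-9, 0, -6, -3) = -9
H: min(-6, 1, 6, 5) = -6
I: min(-8, -3, 7) = -8
F: max(-9, -6, -8, -4) = -4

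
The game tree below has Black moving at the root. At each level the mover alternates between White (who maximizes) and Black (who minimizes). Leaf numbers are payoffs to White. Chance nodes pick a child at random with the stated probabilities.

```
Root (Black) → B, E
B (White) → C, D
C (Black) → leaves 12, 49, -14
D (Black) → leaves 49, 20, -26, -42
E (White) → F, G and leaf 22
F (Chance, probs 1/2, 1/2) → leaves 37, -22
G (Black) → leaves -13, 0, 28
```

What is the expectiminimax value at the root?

C (Black): min(12, 49, -14) = -14
D (Black): min(49, 20, -26, -42) = -42
B (White): max(-14, -42) = -14
F (Chance): 1/2·37 + 1/2·-22 = 7.5
G (Black): min(-13, 0, 28) = -13
E (White): max(7.5, -13, 22) = 22
Root (Black): min(-14, 22) = -14

-14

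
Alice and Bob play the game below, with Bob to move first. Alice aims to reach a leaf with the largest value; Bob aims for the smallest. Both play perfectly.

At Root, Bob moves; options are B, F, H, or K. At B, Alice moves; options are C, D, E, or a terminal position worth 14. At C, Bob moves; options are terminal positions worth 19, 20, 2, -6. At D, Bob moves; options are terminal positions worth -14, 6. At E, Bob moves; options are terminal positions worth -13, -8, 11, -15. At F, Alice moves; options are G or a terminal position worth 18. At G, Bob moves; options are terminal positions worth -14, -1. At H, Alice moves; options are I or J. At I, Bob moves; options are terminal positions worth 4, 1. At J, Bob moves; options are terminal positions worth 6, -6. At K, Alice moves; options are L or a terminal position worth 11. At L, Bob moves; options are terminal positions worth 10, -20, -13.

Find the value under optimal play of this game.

C (Bob): min(19, 20, 2, -6) = -6
D (Bob): min(-14, 6) = -14
E (Bob): min(-13, -8, 11, -15) = -15
B (Alice): max(-6, -14, -15, 14) = 14
G (Bob): min(-14, -1) = -14
F (Alice): max(-14, 18) = 18
I (Bob): min(4, 1) = 1
J (Bob): min(6, -6) = -6
H (Alice): max(1, -6) = 1
L (Bob): min(10, -20, -13) = -20
K (Alice): max(-20, 11) = 11
Root (Bob): min(14, 18, 1, 11) = 1

1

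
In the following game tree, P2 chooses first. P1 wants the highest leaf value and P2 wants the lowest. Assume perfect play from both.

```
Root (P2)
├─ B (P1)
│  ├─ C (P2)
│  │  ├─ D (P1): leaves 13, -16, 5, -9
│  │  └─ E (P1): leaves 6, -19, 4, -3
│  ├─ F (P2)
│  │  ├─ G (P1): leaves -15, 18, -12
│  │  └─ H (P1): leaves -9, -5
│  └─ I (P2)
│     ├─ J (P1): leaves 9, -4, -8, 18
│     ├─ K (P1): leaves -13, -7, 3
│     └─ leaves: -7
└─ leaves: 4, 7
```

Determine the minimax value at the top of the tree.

D (P1): max(13, -16, 5, -9) = 13
E (P1): max(6, -19, 4, -3) = 6
C (P2): min(13, 6) = 6
G (P1): max(-15, 18, -12) = 18
H (P1): max(-9, -5) = -5
F (P2): min(18, -5) = -5
J (P1): max(9, -4, -8, 18) = 18
K (P1): max(-13, -7, 3) = 3
I (P2): min(18, 3, -7) = -7
B (P1): max(6, -5, -7) = 6
Root (P2): min(6, 4, 7) = 4

4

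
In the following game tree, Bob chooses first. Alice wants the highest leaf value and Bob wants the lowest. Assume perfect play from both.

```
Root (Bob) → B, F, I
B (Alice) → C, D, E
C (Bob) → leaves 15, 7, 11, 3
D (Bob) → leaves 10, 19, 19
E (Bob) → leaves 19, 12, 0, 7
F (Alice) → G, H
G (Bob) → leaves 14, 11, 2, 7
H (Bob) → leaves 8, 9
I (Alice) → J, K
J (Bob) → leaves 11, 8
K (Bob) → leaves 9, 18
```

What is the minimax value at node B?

C: min(15, 7, 11, 3) = 3
D: min(10, 19, 19) = 10
E: min(19, 12, 0, 7) = 0
B: max(3, 10, 0) = 10

10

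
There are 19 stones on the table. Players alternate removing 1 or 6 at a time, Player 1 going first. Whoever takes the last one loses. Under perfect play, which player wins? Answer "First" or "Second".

Second

W/L table (W = player to move can force a win):
i:   0  1  2  3  4  5  6  7  8  9 10 11 12 13 14 15 16 17 18 19
     W  L  W  L  W  L  W  W  L  W  L  W  L  W  W  L  W  L  W  L
Position 19 is L, so the second player wins.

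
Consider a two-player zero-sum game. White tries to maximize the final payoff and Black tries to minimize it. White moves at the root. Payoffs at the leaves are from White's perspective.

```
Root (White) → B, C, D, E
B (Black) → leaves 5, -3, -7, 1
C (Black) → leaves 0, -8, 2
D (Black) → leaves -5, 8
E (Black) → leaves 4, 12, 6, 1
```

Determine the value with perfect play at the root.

B (Black): min(5, -3, -7, 1) = -7
C (Black): min(0, -8, 2) = -8
D (Black): min(-5, 8) = -5
E (Black): min(4, 12, 6, 1) = 1
Root (White): max(-7, -8, -5, 1) = 1

1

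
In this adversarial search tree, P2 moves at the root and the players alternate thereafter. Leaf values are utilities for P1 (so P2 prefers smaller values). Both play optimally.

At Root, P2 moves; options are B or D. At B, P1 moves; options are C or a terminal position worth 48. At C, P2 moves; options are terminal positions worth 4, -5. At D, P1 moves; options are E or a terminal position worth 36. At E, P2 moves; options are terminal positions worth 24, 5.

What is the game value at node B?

48

C: min(4, -5) = -5
B: max(-5, 48) = 48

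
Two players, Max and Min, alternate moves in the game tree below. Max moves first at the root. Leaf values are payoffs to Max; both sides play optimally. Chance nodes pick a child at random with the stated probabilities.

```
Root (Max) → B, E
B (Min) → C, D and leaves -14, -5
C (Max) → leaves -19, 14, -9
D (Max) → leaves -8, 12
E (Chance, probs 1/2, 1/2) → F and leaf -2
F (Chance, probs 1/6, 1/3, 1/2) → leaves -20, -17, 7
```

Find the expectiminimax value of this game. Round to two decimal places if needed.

-3.75

C (Max): max(-19, 14, -9) = 14
D (Max): max(-8, 12) = 12
B (Min): min(14, 12, -14, -5) = -14
F (Chance): 1/6·-20 + 1/3·-17 + 1/2·7 = -5.5
E (Chance): 1/2·-5.5 + 1/2·-2 = -3.75
Root (Max): max(-14, -3.75) = -3.75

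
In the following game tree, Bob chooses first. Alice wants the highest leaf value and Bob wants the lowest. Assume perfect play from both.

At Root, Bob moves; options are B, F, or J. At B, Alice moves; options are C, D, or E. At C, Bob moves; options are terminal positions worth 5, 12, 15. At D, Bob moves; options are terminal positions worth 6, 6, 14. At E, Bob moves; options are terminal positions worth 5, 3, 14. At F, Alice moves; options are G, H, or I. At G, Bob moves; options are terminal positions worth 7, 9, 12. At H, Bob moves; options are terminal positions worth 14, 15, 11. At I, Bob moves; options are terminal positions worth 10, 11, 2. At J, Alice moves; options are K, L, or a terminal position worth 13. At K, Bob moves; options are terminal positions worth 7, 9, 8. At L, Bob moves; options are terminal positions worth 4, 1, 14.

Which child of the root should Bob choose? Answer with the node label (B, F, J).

B

C (Bob): min(5, 12, 15) = 5
D (Bob): min(6, 6, 14) = 6
E (Bob): min(5, 3, 14) = 3
B (Alice): max(5, 6, 3) = 6
G (Bob): min(7, 9, 12) = 7
H (Bob): min(14, 15, 11) = 11
I (Bob): min(10, 11, 2) = 2
F (Alice): max(7, 11, 2) = 11
K (Bob): min(7, 9, 8) = 7
L (Bob): min(4, 1, 14) = 1
J (Alice): max(7, 1, 13) = 13
Root (Bob): min(6, 11, 13) = 6
Bob picks the child with the lowest value: B (value 6).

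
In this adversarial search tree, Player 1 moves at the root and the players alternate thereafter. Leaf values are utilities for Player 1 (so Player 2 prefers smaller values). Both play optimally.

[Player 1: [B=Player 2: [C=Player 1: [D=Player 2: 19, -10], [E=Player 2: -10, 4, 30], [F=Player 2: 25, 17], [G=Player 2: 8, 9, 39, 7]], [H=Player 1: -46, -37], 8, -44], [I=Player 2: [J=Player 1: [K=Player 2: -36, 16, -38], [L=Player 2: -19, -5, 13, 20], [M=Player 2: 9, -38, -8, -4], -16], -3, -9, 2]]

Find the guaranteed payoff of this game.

D (Player 2): min(19, -10) = -10
E (Player 2): min(-10, 4, 30) = -10
F (Player 2): min(25, 17) = 17
G (Player 2): min(8, 9, 39, 7) = 7
C (Player 1): max(-10, -10, 17, 7) = 17
H (Player 1): max(-46, -37) = -37
B (Player 2): min(17, -37, 8, -44) = -44
K (Player 2): min(-36, 16, -38) = -38
L (Player 2): min(-19, -5, 13, 20) = -19
M (Player 2): min(9, -38, -8, -4) = -38
J (Player 1): max(-38, -19, -38, -16) = -16
I (Player 2): min(-16, -3, -9, 2) = -16
Root (Player 1): max(-44, -16) = -16

-16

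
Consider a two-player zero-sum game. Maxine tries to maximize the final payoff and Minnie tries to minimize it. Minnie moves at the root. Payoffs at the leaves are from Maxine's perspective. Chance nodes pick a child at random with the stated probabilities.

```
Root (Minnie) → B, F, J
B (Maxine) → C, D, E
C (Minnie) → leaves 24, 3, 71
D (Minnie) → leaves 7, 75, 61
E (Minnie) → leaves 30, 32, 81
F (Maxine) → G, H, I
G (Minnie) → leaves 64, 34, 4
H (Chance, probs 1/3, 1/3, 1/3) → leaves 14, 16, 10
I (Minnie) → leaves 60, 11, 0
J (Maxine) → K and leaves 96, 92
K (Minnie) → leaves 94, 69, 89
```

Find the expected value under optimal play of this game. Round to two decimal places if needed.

13.33

C (Minnie): min(24, 3, 71) = 3
D (Minnie): min(7, 75, 61) = 7
E (Minnie): min(30, 32, 81) = 30
B (Maxine): max(3, 7, 30) = 30
G (Minnie): min(64, 34, 4) = 4
H (Chance): 1/3·14 + 1/3·16 + 1/3·10 = 13.33
I (Minnie): min(60, 11, 0) = 0
F (Maxine): max(4, 13.33, 0) = 13.33
K (Minnie): min(94, 69, 89) = 69
J (Maxine): max(69, 96, 92) = 96
Root (Minnie): min(30, 13.33, 96) = 13.33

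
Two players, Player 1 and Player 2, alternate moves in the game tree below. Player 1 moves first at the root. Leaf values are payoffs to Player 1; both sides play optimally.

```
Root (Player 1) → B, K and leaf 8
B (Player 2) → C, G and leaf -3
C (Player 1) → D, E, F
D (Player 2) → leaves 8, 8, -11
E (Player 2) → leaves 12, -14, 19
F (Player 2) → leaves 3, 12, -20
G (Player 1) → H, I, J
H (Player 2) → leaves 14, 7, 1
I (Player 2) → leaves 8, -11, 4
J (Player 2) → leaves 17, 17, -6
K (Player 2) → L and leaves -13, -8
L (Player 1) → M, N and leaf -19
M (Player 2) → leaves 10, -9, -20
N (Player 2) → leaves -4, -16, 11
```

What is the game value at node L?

-16

M: min(10, -9, -20) = -20
N: min(-4, -16, 11) = -16
L: max(-20, -16, -19) = -16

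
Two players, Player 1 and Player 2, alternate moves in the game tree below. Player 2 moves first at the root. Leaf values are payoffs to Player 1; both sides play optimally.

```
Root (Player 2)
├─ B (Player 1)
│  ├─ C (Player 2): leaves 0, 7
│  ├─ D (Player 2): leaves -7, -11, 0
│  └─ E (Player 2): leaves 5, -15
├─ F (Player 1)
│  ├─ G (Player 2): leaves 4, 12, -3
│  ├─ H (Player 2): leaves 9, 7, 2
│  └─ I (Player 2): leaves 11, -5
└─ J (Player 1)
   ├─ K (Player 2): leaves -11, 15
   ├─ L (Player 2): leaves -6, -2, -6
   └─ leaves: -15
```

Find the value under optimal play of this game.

-6

C (Player 2): min(0, 7) = 0
D (Player 2): min(-7, -11, 0) = -11
E (Player 2): min(5, -15) = -15
B (Player 1): max(0, -11, -15) = 0
G (Player 2): min(4, 12, -3) = -3
H (Player 2): min(9, 7, 2) = 2
I (Player 2): min(11, -5) = -5
F (Player 1): max(-3, 2, -5) = 2
K (Player 2): min(-11, 15) = -11
L (Player 2): min(-6, -2, -6) = -6
J (Player 1): max(-11, -6, -15) = -6
Root (Player 2): min(0, 2, -6) = -6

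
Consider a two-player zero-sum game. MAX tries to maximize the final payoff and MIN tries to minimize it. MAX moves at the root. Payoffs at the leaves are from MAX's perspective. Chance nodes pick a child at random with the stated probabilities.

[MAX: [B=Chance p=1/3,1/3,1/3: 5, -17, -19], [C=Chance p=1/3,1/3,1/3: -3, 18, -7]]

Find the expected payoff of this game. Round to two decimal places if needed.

2.67

B (Chance): 1/3·5 + 1/3·-17 + 1/3·-19 = -10.33
C (Chance): 1/3·-3 + 1/3·18 + 1/3·-7 = 2.67
Root (MAX): max(-10.33, 2.67) = 2.67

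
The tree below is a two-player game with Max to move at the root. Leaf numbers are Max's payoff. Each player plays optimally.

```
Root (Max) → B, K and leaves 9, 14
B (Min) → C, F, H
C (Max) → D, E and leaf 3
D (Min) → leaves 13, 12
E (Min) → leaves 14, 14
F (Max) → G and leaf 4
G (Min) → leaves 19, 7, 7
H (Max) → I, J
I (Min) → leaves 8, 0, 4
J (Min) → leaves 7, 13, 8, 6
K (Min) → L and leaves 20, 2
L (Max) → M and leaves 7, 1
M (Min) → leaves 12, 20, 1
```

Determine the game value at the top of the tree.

D (Min): min(13, 12) = 12
E (Min): min(14, 14) = 14
C (Max): max(12, 14, 3) = 14
G (Min): min(19, 7, 7) = 7
F (Max): max(7, 4) = 7
I (Min): min(8, 0, 4) = 0
J (Min): min(7, 13, 8, 6) = 6
H (Max): max(0, 6) = 6
B (Min): min(14, 7, 6) = 6
M (Min): min(12, 20, 1) = 1
L (Max): max(1, 7, 1) = 7
K (Min): min(7, 20, 2) = 2
Root (Max): max(6, 2, 9, 14) = 14

14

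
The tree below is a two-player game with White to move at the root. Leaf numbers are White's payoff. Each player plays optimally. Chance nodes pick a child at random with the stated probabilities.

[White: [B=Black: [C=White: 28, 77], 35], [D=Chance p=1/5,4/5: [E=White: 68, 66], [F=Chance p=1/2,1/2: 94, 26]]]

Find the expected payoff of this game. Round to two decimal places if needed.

C (White): max(28, 77) = 77
B (Black): min(77, 35) = 35
E (White): max(68, 66) = 68
F (Chance): 1/2·94 + 1/2·26 = 60
D (Chance): 1/5·68 + 4/5·60 = 61.6
Root (White): max(35, 61.6) = 61.6

61.6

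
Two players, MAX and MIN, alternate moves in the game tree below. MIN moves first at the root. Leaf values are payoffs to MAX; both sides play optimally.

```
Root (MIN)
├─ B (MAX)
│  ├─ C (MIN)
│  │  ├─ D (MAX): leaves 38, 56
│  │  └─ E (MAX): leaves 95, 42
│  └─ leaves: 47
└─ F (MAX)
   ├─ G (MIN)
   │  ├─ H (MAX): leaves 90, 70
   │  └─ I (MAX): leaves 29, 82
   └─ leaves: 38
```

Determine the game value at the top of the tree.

56

D (MAX): max(38, 56) = 56
E (MAX): max(95, 42) = 95
C (MIN): min(56, 95) = 56
B (MAX): max(56, 47) = 56
H (MAX): max(90, 70) = 90
I (MAX): max(29, 82) = 82
G (MIN): min(90, 82) = 82
F (MAX): max(82, 38) = 82
Root (MIN): min(56, 82) = 56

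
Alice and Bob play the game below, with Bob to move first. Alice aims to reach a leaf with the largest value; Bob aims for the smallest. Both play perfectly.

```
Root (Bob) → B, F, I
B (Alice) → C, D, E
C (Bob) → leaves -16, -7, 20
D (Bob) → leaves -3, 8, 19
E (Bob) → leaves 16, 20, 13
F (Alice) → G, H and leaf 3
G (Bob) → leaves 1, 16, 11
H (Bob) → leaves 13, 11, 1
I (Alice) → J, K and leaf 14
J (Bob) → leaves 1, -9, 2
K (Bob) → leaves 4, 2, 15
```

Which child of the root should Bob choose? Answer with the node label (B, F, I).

F

C (Bob): min(-16, -7, 20) = -16
D (Bob): min(-3, 8, 19) = -3
E (Bob): min(16, 20, 13) = 13
B (Alice): max(-16, -3, 13) = 13
G (Bob): min(1, 16, 11) = 1
H (Bob): min(13, 11, 1) = 1
F (Alice): max(1, 1, 3) = 3
J (Bob): min(1, -9, 2) = -9
K (Bob): min(4, 2, 15) = 2
I (Alice): max(-9, 2, 14) = 14
Root (Bob): min(13, 3, 14) = 3
Bob picks the child with the lowest value: F (value 3).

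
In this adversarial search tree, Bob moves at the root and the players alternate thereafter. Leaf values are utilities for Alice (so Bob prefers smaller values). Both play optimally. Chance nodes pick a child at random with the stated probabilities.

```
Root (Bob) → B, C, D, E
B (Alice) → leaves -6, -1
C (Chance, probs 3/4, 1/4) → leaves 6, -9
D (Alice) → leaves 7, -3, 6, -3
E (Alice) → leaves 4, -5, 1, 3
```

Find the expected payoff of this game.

-1

B (Alice): max(-6, -1) = -1
C (Chance): 3/4·6 + 1/4·-9 = 2.25
D (Alice): max(7, -3, 6, -3) = 7
E (Alice): max(4, -5, 1, 3) = 4
Root (Bob): min(-1, 2.25, 7, 4) = -1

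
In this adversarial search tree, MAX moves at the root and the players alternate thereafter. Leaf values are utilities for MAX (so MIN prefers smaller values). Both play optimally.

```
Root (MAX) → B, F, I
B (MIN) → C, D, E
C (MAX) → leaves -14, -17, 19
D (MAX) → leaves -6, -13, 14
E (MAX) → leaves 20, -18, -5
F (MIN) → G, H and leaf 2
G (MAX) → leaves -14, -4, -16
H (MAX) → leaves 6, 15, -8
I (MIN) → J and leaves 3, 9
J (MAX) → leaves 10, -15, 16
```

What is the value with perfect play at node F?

-4

G: max(-14, -4, -16) = -4
H: max(6, 15, -8) = 15
F: min(-4, 15, 2) = -4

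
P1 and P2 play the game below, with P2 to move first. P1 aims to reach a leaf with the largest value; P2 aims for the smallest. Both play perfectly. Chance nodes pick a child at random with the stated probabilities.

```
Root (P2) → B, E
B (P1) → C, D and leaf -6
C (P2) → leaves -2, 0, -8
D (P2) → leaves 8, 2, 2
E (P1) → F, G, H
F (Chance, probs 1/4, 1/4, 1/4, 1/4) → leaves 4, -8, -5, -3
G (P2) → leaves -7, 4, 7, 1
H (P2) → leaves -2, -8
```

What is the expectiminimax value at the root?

-3

C (P2): min(-2, 0, -8) = -8
D (P2): min(8, 2, 2) = 2
B (P1): max(-8, 2, -6) = 2
F (Chance): 1/4·4 + 1/4·-8 + 1/4·-5 + 1/4·-3 = -3
G (P2): min(-7, 4, 7, 1) = -7
H (P2): min(-2, -8) = -8
E (P1): max(-3, -7, -8) = -3
Root (P2): min(2, -3) = -3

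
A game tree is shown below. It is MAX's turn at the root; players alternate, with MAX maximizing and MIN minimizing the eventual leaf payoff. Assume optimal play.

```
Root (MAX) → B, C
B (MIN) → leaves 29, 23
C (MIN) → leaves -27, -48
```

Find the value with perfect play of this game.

23

B (MIN): min(29, 23) = 23
C (MIN): min(-27, -48) = -48
Root (MAX): max(23, -48) = 23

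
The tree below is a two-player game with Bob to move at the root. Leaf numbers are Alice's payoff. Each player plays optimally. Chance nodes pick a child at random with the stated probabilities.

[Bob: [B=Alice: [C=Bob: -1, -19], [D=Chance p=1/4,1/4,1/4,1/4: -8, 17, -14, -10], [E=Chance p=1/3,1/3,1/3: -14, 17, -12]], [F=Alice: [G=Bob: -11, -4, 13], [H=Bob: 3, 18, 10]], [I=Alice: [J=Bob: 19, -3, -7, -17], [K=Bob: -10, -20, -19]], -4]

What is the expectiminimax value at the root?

C (Bob): min(-1, -19) = -19
D (Chance): 1/4·-8 + 1/4·17 + 1/4·-14 + 1/4·-10 = -3.75
E (Chance): 1/3·-14 + 1/3·17 + 1/3·-12 = -3
B (Alice): max(-19, -3.75, -3) = -3
G (Bob): min(-11, -4, 13) = -11
H (Bob): min(3, 18, 10) = 3
F (Alice): max(-11, 3) = 3
J (Bob): min(19, -3, -7, -17) = -17
K (Bob): min(-10, -20, -19) = -20
I (Alice): max(-17, -20) = -17
Root (Bob): min(-3, 3, -17, -4) = -17

-17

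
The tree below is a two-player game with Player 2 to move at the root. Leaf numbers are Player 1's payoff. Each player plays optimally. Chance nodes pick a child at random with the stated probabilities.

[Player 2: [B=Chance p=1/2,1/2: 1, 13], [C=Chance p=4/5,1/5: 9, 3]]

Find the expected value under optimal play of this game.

B (Chance): 1/2·1 + 1/2·13 = 7
C (Chance): 4/5·9 + 1/5·3 = 7.8
Root (Player 2): min(7, 7.8) = 7

7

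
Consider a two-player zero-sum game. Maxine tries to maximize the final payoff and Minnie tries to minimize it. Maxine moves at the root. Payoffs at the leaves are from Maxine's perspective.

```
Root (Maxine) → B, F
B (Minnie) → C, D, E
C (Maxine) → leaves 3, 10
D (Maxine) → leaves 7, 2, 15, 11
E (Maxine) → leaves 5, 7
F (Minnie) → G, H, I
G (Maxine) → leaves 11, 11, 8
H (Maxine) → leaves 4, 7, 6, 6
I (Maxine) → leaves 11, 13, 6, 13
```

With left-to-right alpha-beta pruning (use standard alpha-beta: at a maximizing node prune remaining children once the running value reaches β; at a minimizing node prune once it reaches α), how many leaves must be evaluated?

14

C [α=-∞,β=+∞]: v=10
D [α=-∞,β=10]: v=15 after child 3 ≥ β → β-cutoff, skip 1
E [α=-∞,β=10]: v=7
B [α=-∞,β=+∞]: v=7
G [α=7,β=+∞]: v=11
H [α=7,β=11]: v=7
F [α=7,β=+∞]: v=7 after child 2 ≤ α → α-cutoff, skip 1
Root [α=-∞,β=+∞]: v=7
Leaves evaluated: 14 of 19.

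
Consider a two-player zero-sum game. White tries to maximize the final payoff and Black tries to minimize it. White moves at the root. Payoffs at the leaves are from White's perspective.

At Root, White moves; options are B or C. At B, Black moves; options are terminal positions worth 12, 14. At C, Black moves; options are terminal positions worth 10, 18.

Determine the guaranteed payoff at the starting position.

12

B (Black): min(12, 14) = 12
C (Black): min(10, 18) = 10
Root (White): max(12, 10) = 12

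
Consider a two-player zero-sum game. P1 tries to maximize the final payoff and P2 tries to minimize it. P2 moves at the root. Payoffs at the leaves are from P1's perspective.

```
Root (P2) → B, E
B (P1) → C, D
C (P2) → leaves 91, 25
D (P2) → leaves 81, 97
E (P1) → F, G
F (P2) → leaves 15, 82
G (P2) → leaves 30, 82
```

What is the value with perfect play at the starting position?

C (P2): min(91, 25) = 25
D (P2): min(81, 97) = 81
B (P1): max(25, 81) = 81
F (P2): min(15, 82) = 15
G (P2): min(30, 82) = 30
E (P1): max(15, 30) = 30
Root (P2): min(81, 30) = 30

30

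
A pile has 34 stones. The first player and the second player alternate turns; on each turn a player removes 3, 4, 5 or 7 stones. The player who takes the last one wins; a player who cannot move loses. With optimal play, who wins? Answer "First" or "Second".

First

i:   0  1  2  3  4  5  6  7  8  9 10 11 12 13 14 15 16 17 18 19 20 21 22 23 24 25 26 27 28 29 30 31 32 33 34
     L  L  L  W  W  W  W  W  W  W  L  L  L  W  W  W  W  W  W  W  L  L  L  W  W  W  W  W  W  W  L  L  L  W  W
Position 34 is W, so the first player wins.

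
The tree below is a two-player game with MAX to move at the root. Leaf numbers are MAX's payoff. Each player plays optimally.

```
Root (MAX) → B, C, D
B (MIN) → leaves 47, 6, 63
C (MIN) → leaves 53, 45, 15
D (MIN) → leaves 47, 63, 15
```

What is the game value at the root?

15

B (MIN): min(47, 6, 63) = 6
C (MIN): min(53, 45, 15) = 15
D (MIN): min(47, 63, 15) = 15
Root (MAX): max(6, 15, 15) = 15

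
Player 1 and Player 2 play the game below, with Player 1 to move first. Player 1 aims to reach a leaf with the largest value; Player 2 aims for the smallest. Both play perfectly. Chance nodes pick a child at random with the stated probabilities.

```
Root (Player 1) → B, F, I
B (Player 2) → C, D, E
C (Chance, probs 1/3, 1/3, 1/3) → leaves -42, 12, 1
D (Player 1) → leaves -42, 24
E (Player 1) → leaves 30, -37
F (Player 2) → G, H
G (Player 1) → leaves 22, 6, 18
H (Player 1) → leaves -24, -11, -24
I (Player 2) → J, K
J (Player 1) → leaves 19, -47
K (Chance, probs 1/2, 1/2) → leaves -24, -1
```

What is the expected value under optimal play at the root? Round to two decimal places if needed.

C (Chance): 1/3·-42 + 1/3·12 + 1/3·1 = -9.67
D (Player 1): max(-42, 24) = 24
E (Player 1): max(30, -37) = 30
B (Player 2): min(-9.67, 24, 30) = -9.67
G (Player 1): max(22, 6, 18) = 22
H (Player 1): max(-24, -11, -24) = -11
F (Player 2): min(22, -11) = -11
J (Player 1): max(19, -47) = 19
K (Chance): 1/2·-24 + 1/2·-1 = -12.5
I (Player 2): min(19, -12.5) = -12.5
Root (Player 1): max(-9.67, -11, -12.5) = -9.67

-9.67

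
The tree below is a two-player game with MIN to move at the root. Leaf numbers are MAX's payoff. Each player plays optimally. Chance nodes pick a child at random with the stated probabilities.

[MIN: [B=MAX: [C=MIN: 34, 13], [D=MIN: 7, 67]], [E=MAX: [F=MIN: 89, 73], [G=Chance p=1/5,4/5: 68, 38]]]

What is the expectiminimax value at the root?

13

C (MIN): min(34, 13) = 13
D (MIN): min(7, 67) = 7
B (MAX): max(13, 7) = 13
F (MIN): min(89, 73) = 73
G (Chance): 1/5·68 + 4/5·38 = 44
E (MAX): max(73, 44) = 73
Root (MIN): min(13, 73) = 13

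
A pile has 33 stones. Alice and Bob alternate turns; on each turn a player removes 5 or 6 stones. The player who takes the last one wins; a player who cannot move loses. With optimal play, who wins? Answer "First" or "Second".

i:   0  1  2  3  4  5  6  7  8  9 10 11 12 13 14 15 16 17 18 19 20 21 22 23 24 25 26 27 28 29 30 31 32 33
     L  L  L  L  L  W  W  W  W  W  W  L  L  L  L  L  W  W  W  W  W  W  L  L  L  L  L  W  W  W  W  W  W  L
Position 33 is L, so the second player wins.

Second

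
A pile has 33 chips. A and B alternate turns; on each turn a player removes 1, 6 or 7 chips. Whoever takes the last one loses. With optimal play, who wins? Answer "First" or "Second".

First

Mark each pile size as W (mover wins) or L (mover loses):
i:   0  1  2  3  4  5  6  7  8  9 10 11 12 13 14 15 16 17 18 19 20 21 22 23 24 25 26 27 28 29 30 31 32 33
     W  L  W  L  W  L  W  W  W  W  W  W  W  L  W  L  W  L  W  W  W  W  W  W  W  L  W  L  W  L  W  W  W  W
Position 33 is W, so the first player wins.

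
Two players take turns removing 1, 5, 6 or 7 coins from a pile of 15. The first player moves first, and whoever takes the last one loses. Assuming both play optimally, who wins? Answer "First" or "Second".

Second

W/L table (W = player to move can force a win):
i:   0  1  2  3  4  5  6  7  8  9 10 11 12 13 14 15
     W  L  W  L  W  L  W  W  W  W  W  W  W  L  W  L
Position 15 is L, so the second player wins.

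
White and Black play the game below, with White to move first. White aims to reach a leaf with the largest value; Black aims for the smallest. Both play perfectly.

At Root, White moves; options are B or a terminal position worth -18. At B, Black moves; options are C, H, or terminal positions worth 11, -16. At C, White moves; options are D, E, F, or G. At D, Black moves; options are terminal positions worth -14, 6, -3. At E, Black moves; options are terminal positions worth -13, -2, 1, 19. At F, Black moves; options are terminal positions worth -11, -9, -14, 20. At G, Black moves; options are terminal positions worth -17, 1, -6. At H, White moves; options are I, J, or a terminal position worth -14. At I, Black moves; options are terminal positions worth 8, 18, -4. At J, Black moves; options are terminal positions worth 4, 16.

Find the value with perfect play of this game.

-16

D (Black): min(-14, 6, -3) = -14
E (Black): min(-13, -2, 1, 19) = -13
F (Black): min(-11, -9, -14, 20) = -14
G (Black): min(-17, 1, -6) = -17
C (White): max(-14, -13, -14, -17) = -13
I (Black): min(8, 18, -4) = -4
J (Black): min(4, 16) = 4
H (White): max(-4, 4, -14) = 4
B (Black): min(-13, 4, 11, -16) = -16
Root (White): max(-16, -18) = -16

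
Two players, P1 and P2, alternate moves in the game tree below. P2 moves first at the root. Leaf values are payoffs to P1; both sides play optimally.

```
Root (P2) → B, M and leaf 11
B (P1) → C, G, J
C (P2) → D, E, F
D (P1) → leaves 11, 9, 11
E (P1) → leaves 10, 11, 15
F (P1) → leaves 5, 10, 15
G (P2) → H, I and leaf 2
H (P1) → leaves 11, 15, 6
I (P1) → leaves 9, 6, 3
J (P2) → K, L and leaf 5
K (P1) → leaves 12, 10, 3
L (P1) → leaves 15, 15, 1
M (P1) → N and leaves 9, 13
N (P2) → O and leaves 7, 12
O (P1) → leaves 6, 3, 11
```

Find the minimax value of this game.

11

D (P1): max(11, 9, 11) = 11
E (P1): max(10, 11, 15) = 15
F (P1): max(5, 10, 15) = 15
C (P2): min(11, 15, 15) = 11
H (P1): max(11, 15, 6) = 15
I (P1): max(9, 6, 3) = 9
G (P2): min(15, 9, 2) = 2
K (P1): max(12, 10, 3) = 12
L (P1): max(15, 15, 1) = 15
J (P2): min(12, 15, 5) = 5
B (P1): max(11, 2, 5) = 11
O (P1): max(6, 3, 11) = 11
N (P2): min(11, 7, 12) = 7
M (P1): max(7, 9, 13) = 13
Root (P2): min(11, 13, 11) = 11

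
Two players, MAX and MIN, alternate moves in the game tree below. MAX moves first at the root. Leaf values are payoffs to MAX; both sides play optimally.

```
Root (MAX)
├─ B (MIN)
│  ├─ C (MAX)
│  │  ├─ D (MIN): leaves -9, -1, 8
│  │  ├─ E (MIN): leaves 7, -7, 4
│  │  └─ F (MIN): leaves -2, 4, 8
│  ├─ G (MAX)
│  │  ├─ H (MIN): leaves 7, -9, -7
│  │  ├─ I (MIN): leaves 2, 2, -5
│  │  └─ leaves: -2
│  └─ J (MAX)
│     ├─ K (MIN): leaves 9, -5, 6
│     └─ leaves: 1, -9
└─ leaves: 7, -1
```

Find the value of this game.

D (MIN): min(-9, -1, 8) = -9
E (MIN): min(7, -7, 4) = -7
F (MIN): min(-2, 4, 8) = -2
C (MAX): max(-9, -7, -2) = -2
H (MIN): min(7, -9, -7) = -9
I (MIN): min(2, 2, -5) = -5
G (MAX): max(-9, -5, -2) = -2
K (MIN): min(9, -5, 6) = -5
J (MAX): max(-5, 1, -9) = 1
B (MIN): min(-2, -2, 1) = -2
Root (MAX): max(-2, 7, -1) = 7

7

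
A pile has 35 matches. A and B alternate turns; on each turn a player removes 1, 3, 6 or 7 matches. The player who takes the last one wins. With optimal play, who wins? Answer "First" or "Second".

Positions where the player to move wins (W) vs loses (L):
i:   0  1  2  3  4  5  6  7  8  9 10 11 12 13 14 15 16 17 18 19 20 21 22 23 24 25 26 27 28 29 30 31 32 33 34 35
     L  W  L  W  L  W  W  W  W  W  W  W  L  W  L  W  L  W  W  W  W  W  W  W  L  W  L  W  L  W  W  W  W  W  W  W
Position 35 is W, so the first player wins.

First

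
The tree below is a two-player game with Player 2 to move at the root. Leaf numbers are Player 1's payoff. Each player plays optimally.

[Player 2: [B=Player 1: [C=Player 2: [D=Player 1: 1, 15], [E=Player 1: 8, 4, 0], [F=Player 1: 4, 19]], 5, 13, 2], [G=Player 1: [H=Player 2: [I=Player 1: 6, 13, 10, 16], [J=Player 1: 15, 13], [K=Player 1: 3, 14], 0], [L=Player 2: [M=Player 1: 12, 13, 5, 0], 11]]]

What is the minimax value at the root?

11

D (Player 1): max(1, 15) = 15
E (Player 1): max(8, 4, 0) = 8
F (Player 1): max(4, 19) = 19
C (Player 2): min(15, 8, 19) = 8
B (Player 1): max(8, 5, 13, 2) = 13
I (Player 1): max(6, 13, 10, 16) = 16
J (Player 1): max(15, 13) = 15
K (Player 1): max(3, 14) = 14
H (Player 2): min(16, 15, 14, 0) = 0
M (Player 1): max(12, 13, 5, 0) = 13
L (Player 2): min(13, 11) = 11
G (Player 1): max(0, 11) = 11
Root (Player 2): min(13, 11) = 11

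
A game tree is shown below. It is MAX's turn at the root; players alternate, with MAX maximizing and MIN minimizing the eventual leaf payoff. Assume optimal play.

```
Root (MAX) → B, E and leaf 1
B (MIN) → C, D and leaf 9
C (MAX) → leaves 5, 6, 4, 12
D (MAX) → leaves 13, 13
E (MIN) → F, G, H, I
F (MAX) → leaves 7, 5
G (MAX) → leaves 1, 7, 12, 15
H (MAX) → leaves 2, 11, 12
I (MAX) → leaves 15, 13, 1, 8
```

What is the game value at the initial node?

9

C (MAX): max(5, 6, 4, 12) = 12
D (MAX): max(13, 13) = 13
B (MIN): min(12, 13, 9) = 9
F (MAX): max(7, 5) = 7
G (MAX): max(1, 7, 12, 15) = 15
H (MAX): max(2, 11, 12) = 12
I (MAX): max(15, 13, 1, 8) = 15
E (MIN): min(7, 15, 12, 15) = 7
Root (MAX): max(9, 7, 1) = 9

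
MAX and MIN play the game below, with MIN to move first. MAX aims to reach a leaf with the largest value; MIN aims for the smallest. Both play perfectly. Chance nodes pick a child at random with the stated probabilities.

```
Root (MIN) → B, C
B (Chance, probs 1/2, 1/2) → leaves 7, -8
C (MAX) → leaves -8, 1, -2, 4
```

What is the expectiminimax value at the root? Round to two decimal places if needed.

B (Chance): 1/2·7 + 1/2·-8 = -0.5
C (MAX): max(-8, 1, -2, 4) = 4
Root (MIN): min(-0.5, 4) = -0.5

-0.5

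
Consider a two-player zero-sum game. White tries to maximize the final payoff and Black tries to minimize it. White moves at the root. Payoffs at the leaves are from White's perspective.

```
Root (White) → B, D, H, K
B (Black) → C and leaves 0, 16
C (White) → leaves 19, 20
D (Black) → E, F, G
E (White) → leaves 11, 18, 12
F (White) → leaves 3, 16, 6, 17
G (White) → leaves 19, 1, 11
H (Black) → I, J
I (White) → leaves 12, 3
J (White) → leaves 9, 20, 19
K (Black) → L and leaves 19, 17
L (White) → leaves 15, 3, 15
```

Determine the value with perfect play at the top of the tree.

17

C (White): max(19, 20) = 20
B (Black): min(20, 0, 16) = 0
E (White): max(11, 18, 12) = 18
F (White): max(3, 16, 6, 17) = 17
G (White): max(19, 1, 11) = 19
D (Black): min(18, 17, 19) = 17
I (White): max(12, 3) = 12
J (White): max(9, 20, 19) = 20
H (Black): min(12, 20) = 12
L (White): max(15, 3, 15) = 15
K (Black): min(15, 19, 17) = 15
Root (White): max(0, 17, 12, 15) = 17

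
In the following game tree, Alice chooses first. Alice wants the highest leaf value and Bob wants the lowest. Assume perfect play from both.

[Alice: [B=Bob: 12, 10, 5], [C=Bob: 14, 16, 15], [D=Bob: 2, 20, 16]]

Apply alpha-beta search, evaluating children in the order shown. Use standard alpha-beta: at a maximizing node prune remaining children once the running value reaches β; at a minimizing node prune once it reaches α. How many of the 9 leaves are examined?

7

B [α=-∞,β=+∞]: v=5
C [α=5,β=+∞]: v=14
D [α=14,β=+∞]: v=2 after child 1 ≤ α → α-cutoff, skip 2
Root [α=-∞,β=+∞]: v=14
Leaves evaluated: 7 of 9.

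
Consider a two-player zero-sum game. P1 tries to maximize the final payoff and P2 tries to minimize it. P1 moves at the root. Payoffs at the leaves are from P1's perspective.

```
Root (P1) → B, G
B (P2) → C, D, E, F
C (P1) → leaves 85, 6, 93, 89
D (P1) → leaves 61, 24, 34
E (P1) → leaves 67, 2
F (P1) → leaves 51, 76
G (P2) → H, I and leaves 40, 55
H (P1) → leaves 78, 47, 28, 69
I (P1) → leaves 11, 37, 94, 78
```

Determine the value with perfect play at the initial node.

61

C (P1): max(85, 6, 93, 89) = 93
D (P1): max(61, 24, 34) = 61
E (P1): max(67, 2) = 67
F (P1): max(51, 76) = 76
B (P2): min(93, 61, 67, 76) = 61
H (P1): max(78, 47, 28, 69) = 78
I (P1): max(11, 37, 94, 78) = 94
G (P2): min(78, 94, 40, 55) = 40
Root (P1): max(61, 40) = 61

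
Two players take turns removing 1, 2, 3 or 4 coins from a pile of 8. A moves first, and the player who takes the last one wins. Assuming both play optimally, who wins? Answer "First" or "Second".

W/L table (W = player to move can force a win):
i:   0  1  2  3  4  5  6  7  8
     L  W  W  W  W  L  W  W  W
Position 8 is W, so the first player wins.

First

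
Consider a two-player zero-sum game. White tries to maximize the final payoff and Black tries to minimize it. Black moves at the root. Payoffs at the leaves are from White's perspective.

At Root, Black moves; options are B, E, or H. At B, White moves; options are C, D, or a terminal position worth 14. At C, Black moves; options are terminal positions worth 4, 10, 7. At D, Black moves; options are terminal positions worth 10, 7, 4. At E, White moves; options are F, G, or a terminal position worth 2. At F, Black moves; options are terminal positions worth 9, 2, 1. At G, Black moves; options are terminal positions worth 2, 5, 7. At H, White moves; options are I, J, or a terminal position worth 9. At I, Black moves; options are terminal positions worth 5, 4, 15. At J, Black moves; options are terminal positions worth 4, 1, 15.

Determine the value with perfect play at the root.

2

C (Black): min(4, 10, 7) = 4
D (Black): min(10, 7, 4) = 4
B (White): max(4, 4, 14) = 14
F (Black): min(9, 2, 1) = 1
G (Black): min(2, 5, 7) = 2
E (White): max(1, 2, 2) = 2
I (Black): min(5, 4, 15) = 4
J (Black): min(4, 1, 15) = 1
H (White): max(4, 1, 9) = 9
Root (Black): min(14, 2, 9) = 2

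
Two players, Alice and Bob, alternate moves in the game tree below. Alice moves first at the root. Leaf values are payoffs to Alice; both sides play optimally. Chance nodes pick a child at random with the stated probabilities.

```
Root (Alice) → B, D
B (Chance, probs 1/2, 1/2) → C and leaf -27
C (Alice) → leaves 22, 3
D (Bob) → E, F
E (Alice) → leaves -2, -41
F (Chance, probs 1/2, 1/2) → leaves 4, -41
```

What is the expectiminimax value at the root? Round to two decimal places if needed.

-2.5

C (Alice): max(22, 3) = 22
B (Chance): 1/2·22 + 1/2·-27 = -2.5
E (Alice): max(-2, -41) = -2
F (Chance): 1/2·4 + 1/2·-41 = -18.5
D (Bob): min(-2, -18.5) = -18.5
Root (Alice): max(-2.5, -18.5) = -2.5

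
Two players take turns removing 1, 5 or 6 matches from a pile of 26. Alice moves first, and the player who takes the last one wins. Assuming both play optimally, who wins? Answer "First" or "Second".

Second

Compute winning (W) and losing (L) positions by backward induction:
i:   0  1  2  3  4  5  6  7  8  9 10 11 12 13 14 15 16 17 18 19 20 21 22 23 24 25 26
     L  W  L  W  L  W  W  W  W  W  W  L  W  L  W  L  W  W  W  W  W  W  L  W  L  W  L
Position 26 is L, so the second player wins.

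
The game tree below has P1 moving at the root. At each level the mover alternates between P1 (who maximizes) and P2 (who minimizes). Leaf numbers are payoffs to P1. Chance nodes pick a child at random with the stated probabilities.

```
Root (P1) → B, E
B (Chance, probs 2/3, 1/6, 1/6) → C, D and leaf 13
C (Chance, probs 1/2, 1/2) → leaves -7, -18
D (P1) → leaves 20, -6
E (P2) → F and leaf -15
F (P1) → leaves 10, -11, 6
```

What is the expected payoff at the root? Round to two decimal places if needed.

-2.83

C (Chance): 1/2·-7 + 1/2·-18 = -12.5
D (P1): max(20, -6) = 20
B (Chance): 2/3·-12.5 + 1/6·20 + 1/6·13 = -2.83
F (P1): max(10, -11, 6) = 10
E (P2): min(10, -15) = -15
Root (P1): max(-2.83, -15) = -2.83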